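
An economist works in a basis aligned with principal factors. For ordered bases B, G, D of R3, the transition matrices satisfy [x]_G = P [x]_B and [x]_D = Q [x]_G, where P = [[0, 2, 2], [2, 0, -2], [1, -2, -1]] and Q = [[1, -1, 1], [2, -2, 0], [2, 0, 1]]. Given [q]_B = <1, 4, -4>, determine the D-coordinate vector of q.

Apply P to get G-coordinates <0, 10, -3>, then Q to get D-coordinates.
The result is [q]_D = <-13, -20, -3>.

<-13, -20, -3>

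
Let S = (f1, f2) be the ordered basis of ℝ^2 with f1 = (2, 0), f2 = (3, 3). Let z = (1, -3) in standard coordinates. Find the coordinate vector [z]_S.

Write z = c_1 f1 + c_2 f2 and solve for the c_i.
System: 2c_1 + 3c_2 = 1, 0c_1 + 3c_2 = -3; solving gives c_1 = 2, c_2 = -1.
Check: 2f1 - f2 = (1, -3).

(2, -1)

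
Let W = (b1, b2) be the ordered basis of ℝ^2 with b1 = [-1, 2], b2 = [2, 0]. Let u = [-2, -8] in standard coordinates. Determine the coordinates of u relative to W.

[-4, -3]

Write u = c_1 b1 + c_2 b2 and solve for the c_i.
System: -c_1 + 2c_2 = -2, 2c_1 + 0c_2 = -8; solving gives c_1 = -4, c_2 = -3.
Check: -4b1 - 3b2 = [-2, -8].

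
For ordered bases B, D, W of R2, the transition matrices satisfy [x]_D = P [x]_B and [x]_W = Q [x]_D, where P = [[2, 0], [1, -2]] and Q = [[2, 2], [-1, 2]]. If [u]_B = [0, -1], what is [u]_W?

[4, 4]

First [u]_D = P [u]_B = [0, 2].
Then [u]_W = Q [u]_D = [4, 4].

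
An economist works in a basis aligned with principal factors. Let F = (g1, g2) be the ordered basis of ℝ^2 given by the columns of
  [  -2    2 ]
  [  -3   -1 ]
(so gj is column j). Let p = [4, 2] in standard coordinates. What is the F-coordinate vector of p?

[-1, 1]

Write p = c_1 g1 + c_2 g2 and solve for the c_i.
System: -2c_1 + 2c_2 = 4, -3c_1 - c_2 = 2; solving gives c_1 = -1, c_2 = 1.
Check: -g1 + g2 = [4, 2].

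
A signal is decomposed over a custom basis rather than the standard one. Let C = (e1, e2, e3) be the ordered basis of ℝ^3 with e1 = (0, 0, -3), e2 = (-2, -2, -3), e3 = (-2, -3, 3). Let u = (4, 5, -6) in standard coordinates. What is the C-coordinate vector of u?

(2, -1, -1)

Write u = c_1 e1 + ... + c_3 e3 and solve for the c_i.
Row-reducing the augmented matrix [M | u] gives c = (2, -1, -1).
Check: 2e1 - e2 - e3 = (4, 5, -6).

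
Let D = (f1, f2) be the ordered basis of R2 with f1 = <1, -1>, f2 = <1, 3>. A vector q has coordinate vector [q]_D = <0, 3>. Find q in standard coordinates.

<3, 9>

The coordinates say q = 0·f1 + 3f2; adding the scaled basis vectors gives <3, 9>.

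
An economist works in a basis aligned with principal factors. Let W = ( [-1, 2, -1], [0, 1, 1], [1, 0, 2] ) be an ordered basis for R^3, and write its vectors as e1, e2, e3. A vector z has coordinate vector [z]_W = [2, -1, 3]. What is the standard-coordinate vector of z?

The coordinates say z = 2e1 - e2 + 3e3; adding the scaled basis vectors gives [1, 3, 3].

[1, 3, 3]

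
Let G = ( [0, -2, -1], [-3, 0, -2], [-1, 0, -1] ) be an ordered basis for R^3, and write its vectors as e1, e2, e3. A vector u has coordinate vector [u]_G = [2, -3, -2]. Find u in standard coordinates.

u = M [u]_G, where M has columns e1, ..., e3.
Carrying out the matrix-vector product, u = [11, -4, 6].

[11, -4, 6]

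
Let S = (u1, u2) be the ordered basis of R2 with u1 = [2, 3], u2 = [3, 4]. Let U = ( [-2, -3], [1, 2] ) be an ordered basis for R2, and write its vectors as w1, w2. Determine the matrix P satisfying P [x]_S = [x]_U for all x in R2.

Take x = uj: its S-coordinates are the j-th standard unit vector, so P e_j — column j of P — equals [uj]_U.
u1 = -w1 + 0·w2, giving column 1 = [-1, 0]; repeating for each j gives P = [[-1, -2], [0, -1]].

[[-1, -2], [0, -1]]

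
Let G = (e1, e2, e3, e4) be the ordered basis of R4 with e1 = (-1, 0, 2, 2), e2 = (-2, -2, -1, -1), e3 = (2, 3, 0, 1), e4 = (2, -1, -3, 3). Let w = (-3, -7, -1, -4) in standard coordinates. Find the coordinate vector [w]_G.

(-1, -1, -3, 0)

[w]_G is the unique c with M c = w, where M has columns e1, ..., e4.
Solving this 4x4 system gives c = (-1, -1, -3, 0).
Check: -e1 - e2 - 3e3 + 0·e4 = (-3, -7, -1, -4).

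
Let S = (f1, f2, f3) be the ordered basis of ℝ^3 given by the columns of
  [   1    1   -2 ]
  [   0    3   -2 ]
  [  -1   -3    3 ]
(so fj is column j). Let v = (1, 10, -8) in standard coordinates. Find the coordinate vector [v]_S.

(-1, 4, 1)

Write v = c_1 f1 + ... + c_3 f3 and solve for the c_i.
Gaussian elimination on [M | v] yields c = (-1, 4, 1).
Check: -f1 + 4f2 + f3 = (1, 10, -8).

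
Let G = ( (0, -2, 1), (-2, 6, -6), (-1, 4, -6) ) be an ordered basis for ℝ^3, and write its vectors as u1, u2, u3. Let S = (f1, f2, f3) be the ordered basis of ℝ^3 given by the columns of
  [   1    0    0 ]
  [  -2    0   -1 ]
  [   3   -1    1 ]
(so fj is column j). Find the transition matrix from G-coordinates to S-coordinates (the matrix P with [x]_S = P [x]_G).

[[0, -2, -1], [1, -2, 1], [2, -2, -2]]

Column j of P is [uj]_S, since P maps G-coordinates to S-coordinates.
Expressing u1 in S: u1 = 0·f1 + f2 + 2f3, so column 1 of P is (0, 1, 2).
Doing the same for each uj gives P = [[0, -2, -1], [1, -2, 1], [2, -2, -2]].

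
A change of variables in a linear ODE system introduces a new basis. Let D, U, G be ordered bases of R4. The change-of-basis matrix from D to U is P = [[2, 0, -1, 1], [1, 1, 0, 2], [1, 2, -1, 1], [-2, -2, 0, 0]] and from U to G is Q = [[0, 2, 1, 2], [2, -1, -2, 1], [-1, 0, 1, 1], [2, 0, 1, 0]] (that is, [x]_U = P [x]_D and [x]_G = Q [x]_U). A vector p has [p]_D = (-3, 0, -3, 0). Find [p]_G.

Apply P to get U-coordinates (-3, -3, 0, 6), then Q to get G-coordinates.
The result is [p]_G = (6, 3, 9, -6).

(6, 3, 9, -6)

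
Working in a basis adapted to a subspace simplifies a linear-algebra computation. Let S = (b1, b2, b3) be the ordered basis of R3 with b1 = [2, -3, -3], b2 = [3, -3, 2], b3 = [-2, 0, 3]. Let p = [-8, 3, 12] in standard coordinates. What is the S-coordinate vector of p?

[-1, 0, 3]

We seek scalars with c_1 b1 + ... + c_3 b3 = p; equivalently solve M c = p where the columns of M are b1, ..., b3.
Gaussian elimination on [M | p] yields c = (-1, 0, 3).
Check: -b1 + 0·b2 + 3b3 = [-8, 3, 12].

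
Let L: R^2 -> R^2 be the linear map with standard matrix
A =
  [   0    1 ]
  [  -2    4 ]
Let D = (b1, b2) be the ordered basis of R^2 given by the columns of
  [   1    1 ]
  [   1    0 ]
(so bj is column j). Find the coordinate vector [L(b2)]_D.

<-2, 2>

Column 2 of [L]_D is the D-coordinate vector of L(b2).
In standard coordinates L(b2) = A b2 = <0, -2>.
Converting to D: <0, -2> = -2b1 + 2b2, so the coordinate vector is <-2, 2>.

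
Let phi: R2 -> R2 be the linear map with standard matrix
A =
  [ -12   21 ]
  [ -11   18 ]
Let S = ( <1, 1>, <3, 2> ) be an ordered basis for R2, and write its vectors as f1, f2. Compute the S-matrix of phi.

Let P have columns f1, f2. Then [phi]_S = P^(-1) A P.
Here det P = -1, so P^(-1) is integer; computing A P first and then P^(-1)(A P) gives [[3, -3], [2, 3]].

[[3, -3], [2, 3]]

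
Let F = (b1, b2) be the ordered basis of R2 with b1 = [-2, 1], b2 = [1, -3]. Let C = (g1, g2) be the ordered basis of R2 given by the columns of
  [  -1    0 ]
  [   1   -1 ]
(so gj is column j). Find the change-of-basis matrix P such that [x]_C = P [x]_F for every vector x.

[[2, -1], [1, 2]]

Column j of P is [bj]_C, since P maps F-coordinates to C-coordinates.
Expressing b1 in C: b1 = 2g1 + g2, so column 1 of P is [2, 1].
Doing the same for each bj gives P = [[2, -1], [1, 2]].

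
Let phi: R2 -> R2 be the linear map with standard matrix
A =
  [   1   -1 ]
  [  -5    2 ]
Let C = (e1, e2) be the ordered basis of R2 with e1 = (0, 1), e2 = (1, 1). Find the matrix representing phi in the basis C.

Let P have columns e1, e2. Then [phi]_C = P^(-1) A P.
Here det P = -1, so P^(-1) is integer; computing A P first and then P^(-1)(A P) gives [[3, -3], [-1, 0]].

[[3, -3], [-1, 0]]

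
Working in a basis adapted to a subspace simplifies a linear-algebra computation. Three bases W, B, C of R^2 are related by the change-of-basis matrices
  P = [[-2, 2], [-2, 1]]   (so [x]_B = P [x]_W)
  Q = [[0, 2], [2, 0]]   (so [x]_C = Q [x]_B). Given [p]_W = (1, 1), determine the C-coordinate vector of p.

(-2, 0)

Composing the changes, [p]_C = Q P [p]_W.
Q P = [[-4, 2], [-4, 4]]; applying this to (1, 1) gives (-2, 0).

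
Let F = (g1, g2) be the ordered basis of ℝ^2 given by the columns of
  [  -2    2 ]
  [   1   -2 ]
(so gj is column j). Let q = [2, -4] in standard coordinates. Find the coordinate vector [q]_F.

Write q = c_1 g1 + c_2 g2 and solve for the c_i.
System: -2c_1 + 2c_2 = 2, c_1 - 2c_2 = -4; solving gives c_1 = 2, c_2 = 3.
Check: 2g1 + 3g2 = [2, -4].

[2, 3]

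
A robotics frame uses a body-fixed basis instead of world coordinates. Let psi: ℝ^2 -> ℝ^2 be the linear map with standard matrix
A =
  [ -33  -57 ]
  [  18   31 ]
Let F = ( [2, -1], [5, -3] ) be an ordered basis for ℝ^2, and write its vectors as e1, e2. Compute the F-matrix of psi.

With P the matrix whose columns are e1, e2, [psi]_F = P^(-1) A P.
Column by column: psi(e1) = A e1 = [-9, 5]; its F-coordinates [-2, -1] give column 1.
Continuing for each basis vector yields [psi]_F = [[-2, 3], [-1, 0]].

[[-2, 3], [-1, 0]]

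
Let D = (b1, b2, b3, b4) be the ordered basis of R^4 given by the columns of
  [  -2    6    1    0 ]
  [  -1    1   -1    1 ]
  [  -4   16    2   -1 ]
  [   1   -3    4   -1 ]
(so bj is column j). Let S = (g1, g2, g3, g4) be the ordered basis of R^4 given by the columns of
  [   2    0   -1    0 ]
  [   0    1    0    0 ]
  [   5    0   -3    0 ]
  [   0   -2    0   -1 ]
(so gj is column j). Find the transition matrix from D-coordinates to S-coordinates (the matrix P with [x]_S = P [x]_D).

Let M have columns bj and N have columns gj. Then for every x, N [x]_S = x = M [x]_D, so P = N^(-1) M.
Since det N = 1, N^(-1) has integer entries; multiplying gives P = [[-2, 2, 1, 1], [-1, 1, -1, 1], [-2, -2, 1, 2], [1, 1, -2, -1]].

[[-2, 2, 1, 1], [-1, 1, -1, 1], [-2, -2, 1, 2], [1, 1, -2, -1]]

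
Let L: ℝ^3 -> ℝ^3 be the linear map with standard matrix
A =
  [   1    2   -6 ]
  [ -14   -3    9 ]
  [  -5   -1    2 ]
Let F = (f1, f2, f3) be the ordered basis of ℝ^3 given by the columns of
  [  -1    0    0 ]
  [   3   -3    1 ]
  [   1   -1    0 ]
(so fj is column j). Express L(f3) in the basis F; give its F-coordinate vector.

[-2, -1, 0]

Compute L(f3) = A f3 = [2, -3, -1] in standard coordinates.
Then write this in F-coordinates: solve for y in y_1 f1 + ... + y_3 f3 = [2, -3, -1].
This gives y = [-2, -1, 0], which is column 3 of [L]_F.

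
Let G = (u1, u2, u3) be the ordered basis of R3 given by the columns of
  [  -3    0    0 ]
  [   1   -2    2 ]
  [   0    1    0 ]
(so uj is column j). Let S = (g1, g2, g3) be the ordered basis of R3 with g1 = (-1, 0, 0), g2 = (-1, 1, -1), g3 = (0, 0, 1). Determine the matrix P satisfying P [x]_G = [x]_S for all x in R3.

Let M have columns uj and N have columns gj. Then for every x, N [x]_S = x = M [x]_G, so P = N^(-1) M.
Since det N = -1, N^(-1) has integer entries; multiplying gives P = [[2, 2, -2], [1, -2, 2], [1, -1, 2]].

[[2, 2, -2], [1, -2, 2], [1, -1, 2]]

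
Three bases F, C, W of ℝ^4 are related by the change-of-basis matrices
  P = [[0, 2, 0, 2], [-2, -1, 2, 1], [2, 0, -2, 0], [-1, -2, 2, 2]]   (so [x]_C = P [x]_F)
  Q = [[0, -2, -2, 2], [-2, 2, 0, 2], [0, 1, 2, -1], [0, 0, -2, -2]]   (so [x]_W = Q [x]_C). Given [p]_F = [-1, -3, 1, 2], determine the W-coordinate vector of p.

Apply P to get C-coordinates [-2, 9, -4, 13], then Q to get W-coordinates.
The result is [p]_W = [16, 48, -12, -18].

[16, 48, -12, -18]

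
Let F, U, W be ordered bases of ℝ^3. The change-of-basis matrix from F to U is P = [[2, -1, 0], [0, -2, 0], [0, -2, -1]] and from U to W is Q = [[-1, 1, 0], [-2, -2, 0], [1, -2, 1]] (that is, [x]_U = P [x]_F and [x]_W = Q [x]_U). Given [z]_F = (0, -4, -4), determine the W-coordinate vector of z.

(4, -24, 0)

Composing the changes, [z]_W = Q P [z]_F.
Q P = [[-2, -1, 0], [-4, 6, 0], [2, 1, -1]]; applying this to (0, -4, -4) gives (4, -24, 0).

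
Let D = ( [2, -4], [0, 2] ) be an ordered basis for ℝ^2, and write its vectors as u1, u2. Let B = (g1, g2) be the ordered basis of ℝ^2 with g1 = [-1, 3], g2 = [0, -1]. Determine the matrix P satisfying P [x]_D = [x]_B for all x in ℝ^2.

Take x = uj: its D-coordinates are the j-th standard unit vector, so P e_j — column j of P — equals [uj]_B.
u1 = -2g1 - 2g2, giving column 1 = [-2, -2]; repeating for each j gives P = [[-2, 0], [-2, -2]].

[[-2, 0], [-2, -2]]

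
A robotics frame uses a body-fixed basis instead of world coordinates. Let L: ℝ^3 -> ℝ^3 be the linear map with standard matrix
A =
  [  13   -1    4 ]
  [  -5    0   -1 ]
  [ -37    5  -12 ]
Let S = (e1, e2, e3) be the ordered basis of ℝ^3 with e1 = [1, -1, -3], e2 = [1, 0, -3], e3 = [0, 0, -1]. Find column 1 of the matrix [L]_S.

Column 1 of [L]_S is the S-coordinate vector of L(e1).
In standard coordinates L(e1) = A e1 = [2, -2, -6].
Converting to S: [2, -2, -6] = 2e1 + 0·e2 + 0·e3, so the coordinate vector is [2, 0, 0].

[2, 0, 0]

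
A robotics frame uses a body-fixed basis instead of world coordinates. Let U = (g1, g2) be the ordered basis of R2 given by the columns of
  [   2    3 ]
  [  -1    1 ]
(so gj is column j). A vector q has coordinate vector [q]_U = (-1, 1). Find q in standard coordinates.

By definition q = -g1 + g2.
Summing componentwise gives (1, 2).

(1, 2)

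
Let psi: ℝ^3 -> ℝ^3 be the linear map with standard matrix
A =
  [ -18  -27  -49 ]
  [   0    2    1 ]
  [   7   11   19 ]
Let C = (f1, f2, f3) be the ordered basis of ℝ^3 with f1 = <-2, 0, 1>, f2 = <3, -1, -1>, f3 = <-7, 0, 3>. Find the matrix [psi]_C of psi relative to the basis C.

Let P have columns f1, ..., f3. Then [psi]_C = P^(-1) A P.
Here det P = -1, so P^(-1) is integer; computing A P first and then P^(-1)(A P) gives [[-2, -3, -1], [-1, 3, -3], [2, -1, 2]].

[[-2, -3, -1], [-1, 3, -3], [2, -1, 2]]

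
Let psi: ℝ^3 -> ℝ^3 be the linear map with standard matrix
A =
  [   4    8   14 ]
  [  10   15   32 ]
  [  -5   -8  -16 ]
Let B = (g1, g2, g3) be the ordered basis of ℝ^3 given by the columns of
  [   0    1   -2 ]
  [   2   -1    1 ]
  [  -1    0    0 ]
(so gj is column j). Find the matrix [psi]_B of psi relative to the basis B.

Let P have columns g1, ..., g3. Then [psi]_B = P^(-1) A P.
Here det P = 1, so P^(-1) is integer; computing A P first and then P^(-1)(A P) gives [[0, -3, -2], [2, 2, 2], [0, 3, 1]].

[[0, -3, -2], [2, 2, 2], [0, 3, 1]]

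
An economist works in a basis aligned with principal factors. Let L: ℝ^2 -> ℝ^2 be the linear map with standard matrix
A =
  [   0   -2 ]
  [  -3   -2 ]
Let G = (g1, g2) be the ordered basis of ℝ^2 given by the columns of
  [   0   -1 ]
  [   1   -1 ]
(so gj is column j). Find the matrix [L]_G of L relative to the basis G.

[[0, 3], [2, -2]]

With P the matrix whose columns are g1, g2, [L]_G = P^(-1) A P.
Column by column: L(g1) = A g1 = (-2, -2); its G-coordinates (0, 2) give column 1.
Continuing for each basis vector yields [L]_G = [[0, 3], [2, -2]].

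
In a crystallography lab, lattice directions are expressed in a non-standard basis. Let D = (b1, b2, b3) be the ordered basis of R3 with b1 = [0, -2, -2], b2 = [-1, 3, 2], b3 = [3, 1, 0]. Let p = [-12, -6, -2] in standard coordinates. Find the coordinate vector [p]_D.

We seek scalars with c_1 b1 + ... + c_3 b3 = p; equivalently solve M c = p where the columns of M are b1, ..., b3.
Gaussian elimination on [M | p] yields c = (1, 0, -4).
Check: b1 + 0·b2 - 4b3 = [-12, -6, -2].

[1, 0, -4]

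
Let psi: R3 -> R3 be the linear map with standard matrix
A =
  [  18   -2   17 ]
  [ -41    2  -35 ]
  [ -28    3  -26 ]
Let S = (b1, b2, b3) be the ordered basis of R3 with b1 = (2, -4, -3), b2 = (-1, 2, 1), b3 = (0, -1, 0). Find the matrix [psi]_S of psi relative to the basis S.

[[-3, -3, 1], [1, -1, 0], [-1, 0, -2]]

The j-th column of [psi]_S is [psi(bj)]_S.
psi(b1) = A b1 = (-7, 15, 10) = -3b1 + b2 - b3, so column 1 is (-3, 1, -1).
Repeating for b2, b3 and assembling the columns gives [[-3, -3, 1], [1, -1, 0], [-1, 0, -2]].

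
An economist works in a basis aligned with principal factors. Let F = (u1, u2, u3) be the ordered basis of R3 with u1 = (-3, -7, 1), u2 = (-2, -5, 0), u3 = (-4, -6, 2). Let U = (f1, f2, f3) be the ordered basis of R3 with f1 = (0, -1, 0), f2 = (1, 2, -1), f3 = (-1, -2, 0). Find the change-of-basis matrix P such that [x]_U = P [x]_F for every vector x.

Let M have columns uj and N have columns fj. Then for every x, N [x]_U = x = M [x]_F, so P = N^(-1) M.
Since det N = -1, N^(-1) has integer entries; multiplying gives P = [[1, 1, -2], [-1, 0, -2], [2, 2, 2]].

[[1, 1, -2], [-1, 0, -2], [2, 2, 2]]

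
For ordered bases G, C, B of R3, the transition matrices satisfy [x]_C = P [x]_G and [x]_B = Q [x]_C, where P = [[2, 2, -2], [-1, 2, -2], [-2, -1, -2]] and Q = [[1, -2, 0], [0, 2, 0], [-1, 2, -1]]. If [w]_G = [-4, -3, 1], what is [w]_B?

[-8, -8, -1]

Apply P to get C-coordinates [-16, -4, 9], then Q to get B-coordinates.
The result is [w]_B = [-8, -8, -1].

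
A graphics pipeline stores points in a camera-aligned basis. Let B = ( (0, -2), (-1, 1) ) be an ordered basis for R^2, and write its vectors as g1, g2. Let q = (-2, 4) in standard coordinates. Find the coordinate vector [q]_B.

Write q = c_1 g1 + c_2 g2 and solve for the c_i.
System: 0c_1 - c_2 = -2, -2c_1 + c_2 = 4; solving gives c_1 = -1, c_2 = 2.
Check: -g1 + 2g2 = (-2, 4).

(-1, 2)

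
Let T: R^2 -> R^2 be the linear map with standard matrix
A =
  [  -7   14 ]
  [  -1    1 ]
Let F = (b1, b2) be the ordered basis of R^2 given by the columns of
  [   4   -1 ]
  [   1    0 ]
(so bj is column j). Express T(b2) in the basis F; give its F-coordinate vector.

(1, -3)

Compute T(b2) = A b2 = (7, 1) in standard coordinates.
Then write this in F-coordinates: solve for y in y_1 b1 + y_2 b2 = (7, 1).
This gives y = (1, -3), which is column 2 of [T]_F.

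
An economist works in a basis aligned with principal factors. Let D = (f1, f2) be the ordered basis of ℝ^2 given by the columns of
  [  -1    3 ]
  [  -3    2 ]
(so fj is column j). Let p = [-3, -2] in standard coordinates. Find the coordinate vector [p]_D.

[0, -1]

[p]_D is the unique c with M c = p, where M has columns f1, f2.
System: -c_1 + 3c_2 = -3, -3c_1 + 2c_2 = -2; solving gives c_1 = 0, c_2 = -1.
Check: 0·f1 - f2 = [-3, -2].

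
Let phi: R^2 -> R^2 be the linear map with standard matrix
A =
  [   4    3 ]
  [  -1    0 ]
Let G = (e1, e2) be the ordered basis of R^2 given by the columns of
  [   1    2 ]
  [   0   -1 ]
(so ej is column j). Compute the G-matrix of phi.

[[2, 1], [1, 2]]

Let P have columns e1, e2. Then [phi]_G = P^(-1) A P.
Here det P = -1, so P^(-1) is integer; computing A P first and then P^(-1)(A P) gives [[2, 1], [1, 2]].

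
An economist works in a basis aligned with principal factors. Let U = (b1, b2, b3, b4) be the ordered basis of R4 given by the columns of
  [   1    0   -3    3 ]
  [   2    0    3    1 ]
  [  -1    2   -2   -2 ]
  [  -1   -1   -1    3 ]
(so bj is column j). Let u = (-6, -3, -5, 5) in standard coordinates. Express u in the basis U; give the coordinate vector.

We seek scalars with c_1 b1 + ... + c_4 b4 = u; equivalently solve M c = u where the columns of M are b1, ..., b4.
Gaussian elimination on [M | u] yields c = (-3, -3, 1, 0).
Check: -3b1 - 3b2 + b3 + 0·b4 = (-6, -3, -5, 5).

(-3, -3, 1, 0)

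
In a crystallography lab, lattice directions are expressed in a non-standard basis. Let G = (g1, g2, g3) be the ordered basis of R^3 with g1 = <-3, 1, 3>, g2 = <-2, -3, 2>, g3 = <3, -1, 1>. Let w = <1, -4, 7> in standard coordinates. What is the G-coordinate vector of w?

<1, 1, 2>

[w]_G is the unique c with M c = w, where M has columns g1, ..., g3.
Row-reducing the augmented matrix [M | w] gives c = (1, 1, 2).
Check: g1 + g2 + 2g3 = <1, -4, 7>.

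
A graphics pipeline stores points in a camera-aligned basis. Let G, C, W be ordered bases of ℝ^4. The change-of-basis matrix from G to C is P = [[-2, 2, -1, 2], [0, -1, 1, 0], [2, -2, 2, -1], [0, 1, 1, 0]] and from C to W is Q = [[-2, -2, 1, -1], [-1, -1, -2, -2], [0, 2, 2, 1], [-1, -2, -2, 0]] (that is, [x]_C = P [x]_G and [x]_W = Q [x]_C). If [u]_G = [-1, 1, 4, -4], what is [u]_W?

First [u]_C = P [u]_G = [-8, 3, 8, 5].
Then [u]_W = Q [u]_C = [13, -21, 27, -14].

[13, -21, 27, -14]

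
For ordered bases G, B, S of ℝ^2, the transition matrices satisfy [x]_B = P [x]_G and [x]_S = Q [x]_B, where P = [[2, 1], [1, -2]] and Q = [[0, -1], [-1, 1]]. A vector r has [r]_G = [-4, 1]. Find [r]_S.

[6, 1]

First [r]_B = P [r]_G = [-7, -6].
Then [r]_S = Q [r]_B = [6, 1].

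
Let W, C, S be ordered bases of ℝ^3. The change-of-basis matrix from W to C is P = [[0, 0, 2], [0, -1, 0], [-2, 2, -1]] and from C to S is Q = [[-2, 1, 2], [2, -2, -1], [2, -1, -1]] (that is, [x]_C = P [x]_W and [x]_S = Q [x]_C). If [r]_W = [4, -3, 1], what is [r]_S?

Apply P to get C-coordinates [2, 3, -15], then Q to get S-coordinates.
The result is [r]_S = [-31, 13, 16].

[-31, 13, 16]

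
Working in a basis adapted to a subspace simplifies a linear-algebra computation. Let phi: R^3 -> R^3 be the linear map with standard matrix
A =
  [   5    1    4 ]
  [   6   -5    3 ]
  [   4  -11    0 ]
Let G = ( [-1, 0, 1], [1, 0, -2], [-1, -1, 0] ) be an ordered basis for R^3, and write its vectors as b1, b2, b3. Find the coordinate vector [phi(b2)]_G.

Compute phi(b2) = A b2 = [-3, 0, 4] in standard coordinates.
Then write this in G-coordinates: solve for y in y_1 b1 + ... + y_3 b3 = [-3, 0, 4].
This gives y = [2, -1, 0], which is column 2 of [phi]_G.

[2, -1, 0]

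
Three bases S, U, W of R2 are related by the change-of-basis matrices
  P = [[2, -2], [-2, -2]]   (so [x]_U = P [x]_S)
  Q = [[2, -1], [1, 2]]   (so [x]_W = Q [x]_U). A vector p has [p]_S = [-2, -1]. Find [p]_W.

[-10, 10]

Apply P to get U-coordinates [-2, 6], then Q to get W-coordinates.
The result is [p]_W = [-10, 10].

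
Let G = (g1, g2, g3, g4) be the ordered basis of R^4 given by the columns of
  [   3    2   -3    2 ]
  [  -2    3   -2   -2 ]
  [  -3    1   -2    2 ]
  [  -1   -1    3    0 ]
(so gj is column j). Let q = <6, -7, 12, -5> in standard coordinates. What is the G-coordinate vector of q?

<-1, -3, -3, 3>

Write q = c_1 g1 + ... + c_4 g4 and solve for the c_i.
Row-reducing the augmented matrix [M | q] gives c = (-1, -3, -3, 3).
Check: -g1 - 3g2 - 3g3 + 3g4 = <6, -7, 12, -5>.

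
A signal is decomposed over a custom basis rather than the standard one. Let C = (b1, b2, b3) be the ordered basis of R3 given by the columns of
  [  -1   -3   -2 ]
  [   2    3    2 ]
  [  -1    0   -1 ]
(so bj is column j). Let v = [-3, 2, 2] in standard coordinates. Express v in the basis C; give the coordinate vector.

Write v = c_1 b1 + ... + c_3 b3 and solve for the c_i.
Gaussian elimination on [M | v] yields c = (-1, 2, -1).
Check: -b1 + 2b2 - b3 = [-3, 2, 2].

[-1, 2, -1]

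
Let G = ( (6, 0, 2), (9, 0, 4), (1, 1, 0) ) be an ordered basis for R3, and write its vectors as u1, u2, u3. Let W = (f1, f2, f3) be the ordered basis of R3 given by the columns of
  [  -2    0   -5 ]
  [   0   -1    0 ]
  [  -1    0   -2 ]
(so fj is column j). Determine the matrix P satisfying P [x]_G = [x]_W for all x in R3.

Take x = uj: its G-coordinates are the j-th standard unit vector, so P e_j — column j of P — equals [uj]_W.
u1 = 2f1 + 0·f2 - 2f3, giving column 1 = (2, 0, -2); repeating for each j gives P = [[2, -2, 2], [0, 0, -1], [-2, -1, -1]].

[[2, -2, 2], [0, 0, -1], [-2, -1, -1]]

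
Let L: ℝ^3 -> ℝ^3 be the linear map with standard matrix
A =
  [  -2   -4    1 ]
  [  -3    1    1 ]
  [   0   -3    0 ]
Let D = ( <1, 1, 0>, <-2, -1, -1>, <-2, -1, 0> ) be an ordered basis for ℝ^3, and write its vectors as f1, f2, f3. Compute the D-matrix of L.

With P the matrix whose columns are f1, ..., f3, [L]_D = P^(-1) A P.
Column by column: L(f1) = A f1 = <-6, -2, -3>; its D-coordinates <2, 3, 1> give column 1.
Continuing for each basis vector yields [L]_D = [[2, 1, 2], [3, -3, -3], [1, 0, 0]].

[[2, 1, 2], [3, -3, -3], [1, 0, 0]]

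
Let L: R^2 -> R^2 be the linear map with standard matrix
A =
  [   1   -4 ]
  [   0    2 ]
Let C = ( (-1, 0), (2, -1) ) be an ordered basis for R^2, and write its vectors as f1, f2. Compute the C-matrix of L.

The j-th column of [L]_C is [L(fj)]_C.
L(f1) = A f1 = (-1, 0) = f1 + 0·f2, so column 1 is (1, 0).
Repeating for f2 and assembling the columns gives [[1, -2], [0, 2]].

[[1, -2], [0, 2]]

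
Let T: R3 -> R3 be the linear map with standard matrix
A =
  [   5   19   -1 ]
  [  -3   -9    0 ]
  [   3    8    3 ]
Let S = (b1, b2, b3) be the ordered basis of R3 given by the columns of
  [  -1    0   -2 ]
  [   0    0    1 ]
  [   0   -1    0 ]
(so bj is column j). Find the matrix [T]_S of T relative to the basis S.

Let P have columns b1, ..., b3. Then [T]_S = P^(-1) A P.
Here det P = -1, so P^(-1) is integer; computing A P first and then P^(-1)(A P) gives [[-1, -1, -3], [3, 3, -2], [3, 0, -3]].

[[-1, -1, -3], [3, 3, -2], [3, 0, -3]]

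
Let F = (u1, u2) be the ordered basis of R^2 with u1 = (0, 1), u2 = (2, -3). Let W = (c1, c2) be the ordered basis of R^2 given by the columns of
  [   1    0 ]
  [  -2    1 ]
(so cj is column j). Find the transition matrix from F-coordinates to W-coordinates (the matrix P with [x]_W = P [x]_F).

[[0, 2], [1, 1]]

Column j of P is [uj]_W, since P maps F-coordinates to W-coordinates.
Expressing u1 in W: u1 = 0·c1 + c2, so column 1 of P is (0, 1).
Doing the same for each uj gives P = [[0, 2], [1, 1]].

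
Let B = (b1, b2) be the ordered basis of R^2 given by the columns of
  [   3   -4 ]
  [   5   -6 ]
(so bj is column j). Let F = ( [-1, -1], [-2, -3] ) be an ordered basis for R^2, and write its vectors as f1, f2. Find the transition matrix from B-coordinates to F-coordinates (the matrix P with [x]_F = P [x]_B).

Take x = bj: its B-coordinates are the j-th standard unit vector, so P e_j — column j of P — equals [bj]_F.
b1 = f1 - 2f2, giving column 1 = [1, -2]; repeating for each j gives P = [[1, 0], [-2, 2]].

[[1, 0], [-2, 2]]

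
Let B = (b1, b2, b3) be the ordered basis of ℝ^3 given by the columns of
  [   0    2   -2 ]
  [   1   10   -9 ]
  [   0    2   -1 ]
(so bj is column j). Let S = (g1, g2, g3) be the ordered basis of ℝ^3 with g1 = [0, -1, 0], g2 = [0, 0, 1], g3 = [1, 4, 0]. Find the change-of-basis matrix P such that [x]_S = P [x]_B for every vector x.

Let M have columns bj and N have columns gj. Then for every x, N [x]_S = x = M [x]_B, so P = N^(-1) M.
Since det N = -1, N^(-1) has integer entries; multiplying gives P = [[-1, -2, 1], [0, 2, -1], [0, 2, -2]].

[[-1, -2, 1], [0, 2, -1], [0, 2, -2]]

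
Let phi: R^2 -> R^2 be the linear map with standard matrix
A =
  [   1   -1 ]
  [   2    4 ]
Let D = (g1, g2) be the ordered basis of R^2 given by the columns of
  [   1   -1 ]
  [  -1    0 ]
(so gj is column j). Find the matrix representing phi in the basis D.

The j-th column of [phi]_D is [phi(gj)]_D.
phi(g1) = A g1 = (2, -2) = 2g1 + 0·g2, so column 1 is (2, 0).
Repeating for g2 and assembling the columns gives [[2, 2], [0, 3]].

[[2, 2], [0, 3]]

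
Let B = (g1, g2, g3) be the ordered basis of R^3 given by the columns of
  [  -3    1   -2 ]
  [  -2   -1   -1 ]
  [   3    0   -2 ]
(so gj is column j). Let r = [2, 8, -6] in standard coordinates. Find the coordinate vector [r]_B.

We seek scalars with c_1 g1 + ... + c_3 g3 = r; equivalently solve M c = r where the columns of M are g1, ..., g3.
Solving this 3x3 system gives c = (-2, -4, 0).
Check: -2g1 - 4g2 + 0·g3 = [2, 8, -6].

[-2, -4, 0]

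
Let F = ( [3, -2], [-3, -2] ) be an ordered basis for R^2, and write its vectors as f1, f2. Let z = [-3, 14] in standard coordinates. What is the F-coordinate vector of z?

[-4, -3]

Write z = c_1 f1 + c_2 f2 and solve for the c_i.
System: 3c_1 - 3c_2 = -3, -2c_1 - 2c_2 = 14; solving gives c_1 = -4, c_2 = -3.
Check: -4f1 - 3f2 = [-3, 14].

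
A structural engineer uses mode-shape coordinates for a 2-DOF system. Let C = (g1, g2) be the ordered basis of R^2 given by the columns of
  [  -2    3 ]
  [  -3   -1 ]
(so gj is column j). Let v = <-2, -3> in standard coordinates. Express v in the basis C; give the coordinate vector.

Write v = c_1 g1 + c_2 g2 and solve for the c_i.
System: -2c_1 + 3c_2 = -2, -3c_1 - c_2 = -3; solving gives c_1 = 1, c_2 = 0.
Check: g1 + 0·g2 = <-2, -3>.

<1, 0>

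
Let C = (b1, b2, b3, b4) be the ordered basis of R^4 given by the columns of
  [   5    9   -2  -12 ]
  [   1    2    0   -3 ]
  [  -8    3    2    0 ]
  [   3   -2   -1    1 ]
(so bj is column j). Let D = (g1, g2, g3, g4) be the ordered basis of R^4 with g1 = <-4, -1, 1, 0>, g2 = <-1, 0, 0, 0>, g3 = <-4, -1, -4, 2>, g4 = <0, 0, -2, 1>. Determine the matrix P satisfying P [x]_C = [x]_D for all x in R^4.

Let M have columns bj and N have columns gj. Then for every x, N [x]_D = x = M [x]_C, so P = N^(-1) M.
Since det N = 1, N^(-1) has integer entries; multiplying gives P = [[-2, -1, 0, 2], [-1, -1, 2, 0], [1, -1, 0, 1], [1, 0, -1, -1]].

[[-2, -1, 0, 2], [-1, -1, 2, 0], [1, -1, 0, 1], [1, 0, -1, -1]]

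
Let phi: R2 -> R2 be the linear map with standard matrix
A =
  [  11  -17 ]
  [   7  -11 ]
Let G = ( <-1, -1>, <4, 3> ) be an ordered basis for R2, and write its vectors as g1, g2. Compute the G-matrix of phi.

With P the matrix whose columns are g1, g2, [phi]_G = P^(-1) A P.
Column by column: phi(g1) = A g1 = <6, 4>; its G-coordinates <2, 2> give column 1.
Continuing for each basis vector yields [phi]_G = [[2, -1], [2, -2]].

[[2, -1], [2, -2]]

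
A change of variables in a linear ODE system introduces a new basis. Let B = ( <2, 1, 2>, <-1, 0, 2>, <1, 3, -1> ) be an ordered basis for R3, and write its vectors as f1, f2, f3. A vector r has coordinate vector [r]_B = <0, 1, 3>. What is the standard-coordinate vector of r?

r = M [r]_B, where M has columns f1, ..., f3.
Carrying out the matrix-vector product, r = <2, 9, -1>.

<2, 9, -1>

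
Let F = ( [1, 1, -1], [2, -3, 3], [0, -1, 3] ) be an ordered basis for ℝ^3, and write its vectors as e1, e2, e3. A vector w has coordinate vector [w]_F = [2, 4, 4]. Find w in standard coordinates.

[10, -14, 22]

By definition w = 2e1 + 4e2 + 4e3.
Summing componentwise gives [10, -14, 22].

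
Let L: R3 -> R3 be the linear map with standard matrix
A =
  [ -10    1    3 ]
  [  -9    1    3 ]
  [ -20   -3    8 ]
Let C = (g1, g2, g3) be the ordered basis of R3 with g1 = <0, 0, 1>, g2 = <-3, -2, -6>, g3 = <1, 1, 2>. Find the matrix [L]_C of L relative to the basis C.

With P the matrix whose columns are g1, ..., g3, [L]_C = P^(-1) A P.
Column by column: L(g1) = A g1 = <3, 3, 8>; its C-coordinates <2, 0, 3> give column 1.
Continuing for each basis vector yields [L]_C = [[2, -2, -1], [0, -3, 1], [3, 1, 0]].

[[2, -2, -1], [0, -3, 1], [3, 1, 0]]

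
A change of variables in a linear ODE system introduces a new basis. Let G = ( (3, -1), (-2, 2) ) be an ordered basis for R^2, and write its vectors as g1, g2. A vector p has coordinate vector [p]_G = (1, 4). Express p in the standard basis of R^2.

The coordinates say p = g1 + 4g2; adding the scaled basis vectors gives (-5, 7).

(-5, 7)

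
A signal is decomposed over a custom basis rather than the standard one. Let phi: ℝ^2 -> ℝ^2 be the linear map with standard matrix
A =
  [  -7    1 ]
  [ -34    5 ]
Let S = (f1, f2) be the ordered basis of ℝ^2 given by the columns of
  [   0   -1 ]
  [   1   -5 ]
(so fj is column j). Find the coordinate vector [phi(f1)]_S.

[0, -1]

Column 1 of [phi]_S is the S-coordinate vector of phi(f1).
In standard coordinates phi(f1) = A f1 = [1, 5].
Converting to S: [1, 5] = 0·f1 - f2, so the coordinate vector is [0, -1].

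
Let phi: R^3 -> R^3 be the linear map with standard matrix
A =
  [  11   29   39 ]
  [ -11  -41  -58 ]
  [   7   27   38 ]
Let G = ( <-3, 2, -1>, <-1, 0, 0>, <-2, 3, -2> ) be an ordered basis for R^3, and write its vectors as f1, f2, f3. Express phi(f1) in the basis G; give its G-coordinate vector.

Compute phi(f1) = A f1 = <-14, 9, -5> in standard coordinates.
Then write this in G-coordinates: solve for y in y_1 f1 + ... + y_3 f3 = <-14, 9, -5>.
This gives y = <3, 3, 1>, which is column 1 of [phi]_G.

<3, 3, 1>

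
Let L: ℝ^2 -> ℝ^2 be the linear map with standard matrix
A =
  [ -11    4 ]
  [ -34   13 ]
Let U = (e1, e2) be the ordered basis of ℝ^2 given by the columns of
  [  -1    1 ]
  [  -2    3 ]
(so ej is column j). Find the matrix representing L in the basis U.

The j-th column of [L]_U is [L(ej)]_U.
L(e1) = A e1 = <3, 8> = -e1 + 2e2, so column 1 is <-1, 2>.
Repeating for e2 and assembling the columns gives [[-1, 2], [2, 3]].

[[-1, 2], [2, 3]]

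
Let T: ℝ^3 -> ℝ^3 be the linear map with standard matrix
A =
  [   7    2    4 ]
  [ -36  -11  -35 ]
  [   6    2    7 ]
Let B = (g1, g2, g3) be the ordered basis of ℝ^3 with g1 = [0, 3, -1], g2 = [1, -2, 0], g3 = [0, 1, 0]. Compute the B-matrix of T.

With P the matrix whose columns are g1, ..., g3, [T]_B = P^(-1) A P.
Column by column: T(g1) = A g1 = [2, 2, -1]; its B-coordinates [1, 2, 3] give column 1.
Continuing for each basis vector yields [T]_B = [[1, -2, -2], [2, 3, 2], [3, -2, -1]].

[[1, -2, -2], [2, 3, 2], [3, -2, -1]]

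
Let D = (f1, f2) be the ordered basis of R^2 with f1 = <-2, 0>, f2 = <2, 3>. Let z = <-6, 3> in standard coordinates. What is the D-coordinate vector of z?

Write z = c_1 f1 + c_2 f2 and solve for the c_i.
System: -2c_1 + 2c_2 = -6, 0c_1 + 3c_2 = 3; solving gives c_1 = 4, c_2 = 1.
Check: 4f1 + f2 = <-6, 3>.

<4, 1>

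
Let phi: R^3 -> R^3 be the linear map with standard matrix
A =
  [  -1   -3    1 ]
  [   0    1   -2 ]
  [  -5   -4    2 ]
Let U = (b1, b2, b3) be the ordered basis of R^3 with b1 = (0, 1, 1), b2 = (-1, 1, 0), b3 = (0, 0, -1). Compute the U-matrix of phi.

With P the matrix whose columns are b1, ..., b3, [phi]_U = P^(-1) A P.
Column by column: phi(b1) = A b1 = (-2, -1, -2); its U-coordinates (-3, 2, -1) give column 1.
Continuing for each basis vector yields [phi]_U = [[-3, -1, 1], [2, 2, 1], [-1, -2, 3]].

[[-3, -1, 1], [2, 2, 1], [-1, -2, 3]]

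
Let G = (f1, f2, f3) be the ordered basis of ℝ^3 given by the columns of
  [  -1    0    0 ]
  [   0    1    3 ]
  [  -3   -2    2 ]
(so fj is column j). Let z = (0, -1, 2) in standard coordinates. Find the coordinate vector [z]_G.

(0, -1, 0)

[z]_G is the unique c with M c = z, where M has columns f1, ..., f3.
Solving this 3x3 system gives c = (0, -1, 0).
Check: 0·f1 - f2 + 0·f3 = (0, -1, 2).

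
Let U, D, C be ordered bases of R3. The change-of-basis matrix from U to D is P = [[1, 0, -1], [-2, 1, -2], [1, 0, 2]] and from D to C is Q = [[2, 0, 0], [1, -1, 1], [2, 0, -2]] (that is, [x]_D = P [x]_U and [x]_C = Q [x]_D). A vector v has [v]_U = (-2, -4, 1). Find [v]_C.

Composing the changes, [v]_C = Q P [v]_U.
Q P = [[2, 0, -2], [4, -1, 3], [0, 0, -6]]; applying this to (-2, -4, 1) gives (-6, -1, -6).

(-6, -1, -6)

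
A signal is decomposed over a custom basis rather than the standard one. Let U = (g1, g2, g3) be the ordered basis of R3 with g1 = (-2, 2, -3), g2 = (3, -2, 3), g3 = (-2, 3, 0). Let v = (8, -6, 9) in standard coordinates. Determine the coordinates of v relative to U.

(-1, 2, 0)

Write v = c_1 g1 + ... + c_3 g3 and solve for the c_i.
Row-reducing the augmented matrix [M | v] gives c = (-1, 2, 0).
Check: -g1 + 2g2 + 0·g3 = (8, -6, 9).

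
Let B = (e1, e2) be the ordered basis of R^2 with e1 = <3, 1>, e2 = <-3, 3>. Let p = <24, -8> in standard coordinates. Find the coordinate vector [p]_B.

Write p = c_1 e1 + c_2 e2 and solve for the c_i.
System: 3c_1 - 3c_2 = 24, c_1 + 3c_2 = -8; solving gives c_1 = 4, c_2 = -4.
Check: 4e1 - 4e2 = <24, -8>.

<4, -4>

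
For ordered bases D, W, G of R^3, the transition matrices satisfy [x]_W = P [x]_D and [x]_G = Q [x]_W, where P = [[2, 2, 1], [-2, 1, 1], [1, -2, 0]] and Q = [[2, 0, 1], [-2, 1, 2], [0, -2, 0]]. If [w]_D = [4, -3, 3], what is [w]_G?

Composing the changes, [w]_G = Q P [w]_D.
Q P = [[5, 2, 2], [-4, -7, -1], [4, -2, -2]]; applying this to [4, -3, 3] gives [20, 2, 16].

[20, 2, 16]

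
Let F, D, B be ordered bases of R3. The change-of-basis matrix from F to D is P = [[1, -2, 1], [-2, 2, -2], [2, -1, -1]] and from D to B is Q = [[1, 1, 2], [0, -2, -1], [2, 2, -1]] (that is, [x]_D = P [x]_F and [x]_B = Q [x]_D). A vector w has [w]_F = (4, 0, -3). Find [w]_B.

(21, -7, -13)

Apply P to get D-coordinates (1, -2, 11), then Q to get B-coordinates.
The result is [w]_B = (21, -7, -13).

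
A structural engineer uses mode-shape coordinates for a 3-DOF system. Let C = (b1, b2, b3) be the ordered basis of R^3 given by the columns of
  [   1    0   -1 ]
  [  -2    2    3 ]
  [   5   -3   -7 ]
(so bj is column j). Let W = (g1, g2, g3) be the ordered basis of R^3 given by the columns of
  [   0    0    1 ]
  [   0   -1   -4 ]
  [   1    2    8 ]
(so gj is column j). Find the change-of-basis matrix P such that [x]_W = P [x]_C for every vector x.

[[1, 1, -1], [-2, -2, 1], [1, 0, -1]]

Take x = bj: its C-coordinates are the j-th standard unit vector, so P e_j — column j of P — equals [bj]_W.
b1 = g1 - 2g2 + g3, giving column 1 = <1, -2, 1>; repeating for each j gives P = [[1, 1, -1], [-2, -2, 1], [1, 0, -1]].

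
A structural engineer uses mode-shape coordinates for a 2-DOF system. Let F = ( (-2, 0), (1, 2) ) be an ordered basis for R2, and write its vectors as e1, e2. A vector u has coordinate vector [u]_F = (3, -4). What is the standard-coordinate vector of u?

By definition u = 3e1 - 4e2.
Summing componentwise gives (-10, -8).

(-10, -8)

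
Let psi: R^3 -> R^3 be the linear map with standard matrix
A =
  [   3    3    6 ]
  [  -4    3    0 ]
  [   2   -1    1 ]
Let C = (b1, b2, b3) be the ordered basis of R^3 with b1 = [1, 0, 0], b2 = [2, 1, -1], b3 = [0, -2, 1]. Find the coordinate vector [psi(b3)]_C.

Column 3 of [psi]_C is the C-coordinate vector of psi(b3).
In standard coordinates psi(b3) = A b3 = [0, -6, 3].
Converting to C: [0, -6, 3] = 0·b1 + 0·b2 + 3b3, so the coordinate vector is [0, 0, 3].

[0, 0, 3]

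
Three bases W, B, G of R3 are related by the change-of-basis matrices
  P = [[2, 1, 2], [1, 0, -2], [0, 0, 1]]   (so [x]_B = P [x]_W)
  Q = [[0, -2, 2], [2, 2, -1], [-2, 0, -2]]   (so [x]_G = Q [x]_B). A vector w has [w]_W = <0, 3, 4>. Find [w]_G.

First [w]_B = P [w]_W = <11, -8, 4>.
Then [w]_G = Q [w]_B = <24, 2, -30>.

<24, 2, -30>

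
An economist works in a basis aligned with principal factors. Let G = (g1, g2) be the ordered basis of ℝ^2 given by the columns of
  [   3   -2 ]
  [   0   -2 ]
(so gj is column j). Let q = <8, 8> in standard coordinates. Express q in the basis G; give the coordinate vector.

Write q = c_1 g1 + c_2 g2 and solve for the c_i.
System: 3c_1 - 2c_2 = 8, 0c_1 - 2c_2 = 8; solving gives c_1 = 0, c_2 = -4.
Check: 0·g1 - 4g2 = <8, 8>.

<0, -4>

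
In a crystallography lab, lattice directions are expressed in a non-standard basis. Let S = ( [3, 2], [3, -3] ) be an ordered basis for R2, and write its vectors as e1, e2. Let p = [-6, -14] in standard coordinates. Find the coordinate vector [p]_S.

We seek scalars with c_1 e1 + c_2 e2 = p; equivalently solve M c = p where the columns of M are e1, e2.
System: 3c_1 + 3c_2 = -6, 2c_1 - 3c_2 = -14; solving gives c_1 = -4, c_2 = 2.
Check: -4e1 + 2e2 = [-6, -14].

[-4, 2]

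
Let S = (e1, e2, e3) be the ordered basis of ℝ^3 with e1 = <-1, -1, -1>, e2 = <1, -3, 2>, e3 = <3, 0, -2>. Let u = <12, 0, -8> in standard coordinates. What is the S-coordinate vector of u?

[u]_S is the unique c with M c = u, where M has columns e1, ..., e3.
Row-reducing the augmented matrix [M | u] gives c = (0, 0, 4).
Check: 0·e1 + 0·e2 + 4e3 = <12, 0, -8>.

<0, 0, 4>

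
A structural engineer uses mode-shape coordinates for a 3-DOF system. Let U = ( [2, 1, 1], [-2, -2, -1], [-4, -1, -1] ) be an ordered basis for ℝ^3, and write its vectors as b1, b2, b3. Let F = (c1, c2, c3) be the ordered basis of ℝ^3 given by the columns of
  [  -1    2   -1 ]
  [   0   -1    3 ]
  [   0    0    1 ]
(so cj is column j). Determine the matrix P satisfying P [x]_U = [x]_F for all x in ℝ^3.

Column j of P is [bj]_F, since P maps U-coordinates to F-coordinates.
Expressing b1 in F: b1 = c1 + 2c2 + c3, so column 1 of P is [1, 2, 1].
Doing the same for each bj gives P = [[1, 1, 1], [2, -1, -2], [1, -1, -1]].

[[1, 1, 1], [2, -1, -2], [1, -1, -1]]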